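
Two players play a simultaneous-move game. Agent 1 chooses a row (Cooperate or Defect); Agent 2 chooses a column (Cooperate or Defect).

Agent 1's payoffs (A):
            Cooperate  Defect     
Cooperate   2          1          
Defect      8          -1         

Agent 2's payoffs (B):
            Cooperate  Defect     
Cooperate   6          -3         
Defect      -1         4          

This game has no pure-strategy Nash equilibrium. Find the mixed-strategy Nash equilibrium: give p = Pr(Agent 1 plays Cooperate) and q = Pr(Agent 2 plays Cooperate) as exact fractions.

In a mixed NE each player is indifferent between their pure strategies, so the opponent's mix sets the indifference.
Agent 2 indifferent between Cooperate and Defect: p·6 + (1−p)·(-1) = p·(-3) + (1−p)·4 ⟹ (-1) + 7p = 4 + (-7)p ⟹ p = 5/14.
Agent 1 indifferent between Cooperate and Defect: q·2 + (1−q)·1 = q·8 + (1−q)·(-1) ⟹ 1 + 1q = (-1) + 9q ⟹ q = 1/4.

p = 5/14, q = 1/4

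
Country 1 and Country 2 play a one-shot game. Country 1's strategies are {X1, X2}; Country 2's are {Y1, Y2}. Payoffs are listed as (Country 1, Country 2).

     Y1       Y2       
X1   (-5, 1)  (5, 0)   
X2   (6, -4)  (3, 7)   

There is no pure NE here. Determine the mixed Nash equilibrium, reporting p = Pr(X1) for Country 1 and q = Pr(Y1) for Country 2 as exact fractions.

p = 11/12, q = 2/13

Each player's mixing probability is pinned down by making the *other* player indifferent.
Country 2 indifferent between Y1 and Y2: p·1 + (1−p)·(-4) = p·0 + (1−p)·7 ⟹ (-4) + 5p = 7 + (-7)p ⟹ p = 11/12.
Country 1 indifferent between X1 and X2: q·(-5) + (1−q)·5 = q·6 + (1−q)·3 ⟹ 5 + (-10)q = 3 + 3q ⟹ q = 2/13.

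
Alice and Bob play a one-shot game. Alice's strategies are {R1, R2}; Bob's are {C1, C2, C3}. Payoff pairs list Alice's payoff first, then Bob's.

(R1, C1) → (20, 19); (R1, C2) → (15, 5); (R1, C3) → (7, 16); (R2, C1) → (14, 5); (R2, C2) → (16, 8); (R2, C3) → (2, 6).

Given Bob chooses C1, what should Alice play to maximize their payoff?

R1

With Bob fixed at C1, Alice's payoffs are: R1 → 20, R2 → 14.
The maximum is 20, achieved by R1.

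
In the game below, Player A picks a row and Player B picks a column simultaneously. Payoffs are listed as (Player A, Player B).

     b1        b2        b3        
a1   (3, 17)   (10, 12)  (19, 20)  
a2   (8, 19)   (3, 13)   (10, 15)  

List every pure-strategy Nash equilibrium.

A profile is a Nash equilibrium when each player is best-responding to the other.
Player A's best responses — vs b1: a2 (payoff 8); vs b2: a1 (payoff 10); vs b3: a1 (payoff 19).
Player B's best responses — vs a1: b3 (payoff 20); vs a2: b1 (payoff 19).
Mutual best responses occur at (a1, b3) and (a2, b1); at each, neither player gains by switching.

(a1, b3) and (a2, b1)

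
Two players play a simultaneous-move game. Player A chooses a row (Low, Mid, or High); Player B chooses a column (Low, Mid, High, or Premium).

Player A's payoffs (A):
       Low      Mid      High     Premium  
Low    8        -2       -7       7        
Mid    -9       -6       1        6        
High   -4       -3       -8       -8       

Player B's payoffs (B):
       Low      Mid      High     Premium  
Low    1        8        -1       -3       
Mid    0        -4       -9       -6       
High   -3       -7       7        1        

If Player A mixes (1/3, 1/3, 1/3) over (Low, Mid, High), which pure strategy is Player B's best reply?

Compute Player B's expected payoff from each pure strategy against the given mix.
Low: (1/3)·1 + (1/3)·0 + (1/3)·(-3) = -2/3
Mid: (1/3)·8 + (1/3)·(-4) + (1/3)·(-7) = -1
High: (1/3)·(-1) + (1/3)·(-9) + (1/3)·7 = -1
Premium: (1/3)·(-3) + (1/3)·(-6) + (1/3)·1 = -8/3
Highest expected payoff is -2/3, from Low.

Low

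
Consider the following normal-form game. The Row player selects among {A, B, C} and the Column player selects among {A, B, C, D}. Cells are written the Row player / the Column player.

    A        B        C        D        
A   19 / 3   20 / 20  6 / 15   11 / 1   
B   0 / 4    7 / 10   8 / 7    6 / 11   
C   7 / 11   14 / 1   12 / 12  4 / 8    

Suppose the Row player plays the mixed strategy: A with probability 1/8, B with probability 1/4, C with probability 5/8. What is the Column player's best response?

C

Compute the Column player's expected payoff from each pure strategy against the given mix.
A: (1/8)·3 + (1/4)·4 + (5/8)·11 = 33/4
B: (1/8)·20 + (1/4)·10 + (5/8)·1 = 45/8
C: (1/8)·15 + (1/4)·7 + (5/8)·12 = 89/8
D: (1/8)·1 + (1/4)·11 + (5/8)·8 = 63/8
Highest expected payoff is 89/8, from C.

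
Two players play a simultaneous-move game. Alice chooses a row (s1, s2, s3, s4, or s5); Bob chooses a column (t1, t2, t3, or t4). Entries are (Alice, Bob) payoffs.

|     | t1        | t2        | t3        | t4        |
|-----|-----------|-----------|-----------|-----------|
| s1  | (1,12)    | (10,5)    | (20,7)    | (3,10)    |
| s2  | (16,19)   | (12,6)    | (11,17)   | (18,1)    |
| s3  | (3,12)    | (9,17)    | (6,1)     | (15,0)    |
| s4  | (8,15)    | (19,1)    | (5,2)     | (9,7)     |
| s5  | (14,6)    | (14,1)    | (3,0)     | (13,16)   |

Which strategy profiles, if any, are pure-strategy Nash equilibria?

(s2, t1)

A profile is a Nash equilibrium when each player is best-responding to the other.
Alice's best responses — vs t1: s2 (payoff 16); vs t2: s4 (payoff 19); vs t3: s1 (payoff 20); vs t4: s2 (payoff 18).
Bob's best responses — vs s1: t1 (payoff 12); vs s2: t1 (payoff 19); vs s3: t2 (payoff 17); vs s4: t1 (payoff 15); vs s5: t4 (payoff 16).
The only mutual best response is (s2, t1); neither player gains by switching there.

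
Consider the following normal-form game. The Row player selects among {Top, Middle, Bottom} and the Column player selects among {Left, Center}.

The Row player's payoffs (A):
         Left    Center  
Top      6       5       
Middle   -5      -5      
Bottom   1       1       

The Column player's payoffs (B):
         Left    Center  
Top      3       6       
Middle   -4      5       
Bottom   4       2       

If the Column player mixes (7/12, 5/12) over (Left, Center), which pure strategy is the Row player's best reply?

The Row player's best reply maximizes expected payoff against the mix.
Top: (7/12)·6 + (5/12)·5 = 67/12
Middle: (7/12)·(-5) + (5/12)·(-5) = -5
Bottom: (7/12)·1 + (5/12)·1 = 1
Highest expected payoff is 67/12, from Top.

Top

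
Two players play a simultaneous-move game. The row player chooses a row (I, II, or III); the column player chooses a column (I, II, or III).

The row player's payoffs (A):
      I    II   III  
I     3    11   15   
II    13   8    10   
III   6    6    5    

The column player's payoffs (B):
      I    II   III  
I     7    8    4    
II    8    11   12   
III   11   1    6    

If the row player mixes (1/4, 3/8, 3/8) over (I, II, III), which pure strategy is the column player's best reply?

I

Compute the column player's expected payoff from each pure strategy against the given mix.
I: (1/4)·7 + (3/8)·8 + (3/8)·11 = 71/8
II: (1/4)·8 + (3/8)·11 + (3/8)·1 = 13/2
III: (1/4)·4 + (3/8)·12 + (3/8)·6 = 31/4
Highest expected payoff is 71/8, from I.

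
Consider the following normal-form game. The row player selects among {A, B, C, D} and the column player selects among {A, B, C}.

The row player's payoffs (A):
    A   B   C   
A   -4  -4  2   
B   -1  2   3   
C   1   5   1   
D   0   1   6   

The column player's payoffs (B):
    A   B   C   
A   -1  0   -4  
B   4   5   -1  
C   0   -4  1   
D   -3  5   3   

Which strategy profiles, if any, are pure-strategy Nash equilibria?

Find each player's best response to every opponent strategy; NE are the intersections.
The row player's best responses — vs A: C (payoff 1); vs B: C (payoff 5); vs C: D (payoff 6).
The column player's best responses — vs A: B (payoff 0); vs B: B (payoff 5); vs C: C (payoff 1); vs D: B (payoff 5).
No cell has both players best-responding. For instance, the row player's best reply to A is C, but against C the column player prefers C over A.

There is no pure-strategy Nash equilibrium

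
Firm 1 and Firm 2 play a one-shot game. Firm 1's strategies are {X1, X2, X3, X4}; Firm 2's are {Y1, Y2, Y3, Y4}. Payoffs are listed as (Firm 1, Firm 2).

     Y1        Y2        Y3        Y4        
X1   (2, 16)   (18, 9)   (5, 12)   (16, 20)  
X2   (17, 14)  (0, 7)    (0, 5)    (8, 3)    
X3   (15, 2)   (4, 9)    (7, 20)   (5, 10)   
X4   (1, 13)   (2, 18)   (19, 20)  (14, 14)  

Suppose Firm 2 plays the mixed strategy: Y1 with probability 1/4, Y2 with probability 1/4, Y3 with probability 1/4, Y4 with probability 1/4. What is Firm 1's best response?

Firm 1's best reply maximizes expected payoff against the mix.
X1: (1/4)·2 + (1/4)·18 + (1/4)·5 + (1/4)·16 = 41/4
X2: (1/4)·17 + (1/4)·0 + (1/4)·0 + (1/4)·8 = 25/4
X3: (1/4)·15 + (1/4)·4 + (1/4)·7 + (1/4)·5 = 31/4
X4: (1/4)·1 + (1/4)·2 + (1/4)·19 + (1/4)·14 = 9
Highest expected payoff is 41/4, from X1.

X1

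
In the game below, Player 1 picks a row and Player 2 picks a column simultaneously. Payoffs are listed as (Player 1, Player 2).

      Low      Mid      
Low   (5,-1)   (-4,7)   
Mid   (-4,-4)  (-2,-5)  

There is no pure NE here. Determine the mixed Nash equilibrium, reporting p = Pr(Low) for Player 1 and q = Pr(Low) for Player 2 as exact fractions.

In a mixed NE each player is indifferent between their pure strategies, so the opponent's mix sets the indifference.
Player 2 indifferent between Low and Mid: p·(-1) + (1−p)·(-4) = p·7 + (1−p)·(-5) ⟹ (-4) + 3p = (-5) + 12p ⟹ p = 1/9.
Player 1 indifferent between Low and Mid: q·5 + (1−q)·(-4) = q·(-4) + (1−q)·(-2) ⟹ (-4) + 9q = (-2) + (-2)q ⟹ q = 2/11.

p = 1/9, q = 2/11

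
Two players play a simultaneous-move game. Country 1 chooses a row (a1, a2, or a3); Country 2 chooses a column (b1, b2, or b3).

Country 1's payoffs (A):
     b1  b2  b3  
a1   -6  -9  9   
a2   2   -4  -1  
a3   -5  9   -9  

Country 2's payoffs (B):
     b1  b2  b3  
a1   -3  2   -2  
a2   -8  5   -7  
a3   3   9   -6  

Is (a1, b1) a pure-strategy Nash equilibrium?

Holding Country 2 at b1: Country 1 gets -6 from a1 but could get 2 by switching to a2. Country 1 has a profitable deviation.

No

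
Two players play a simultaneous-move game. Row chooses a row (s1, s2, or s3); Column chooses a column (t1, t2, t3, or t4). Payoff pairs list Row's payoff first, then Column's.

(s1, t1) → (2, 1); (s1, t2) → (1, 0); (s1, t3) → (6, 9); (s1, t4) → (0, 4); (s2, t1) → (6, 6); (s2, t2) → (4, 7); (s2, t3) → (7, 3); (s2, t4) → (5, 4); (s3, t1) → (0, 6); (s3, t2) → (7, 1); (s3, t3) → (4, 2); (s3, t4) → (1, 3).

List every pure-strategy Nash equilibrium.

No pure-strategy Nash equilibrium

Check mutual best responses: a cell is a NE iff neither player can gain by unilaterally deviating.
Row's best responses — vs t1: s2 (payoff 6); vs t2: s3 (payoff 7); vs t3: s2 (payoff 7); vs t4: s2 (payoff 5).
Column's best responses — vs s1: t3 (payoff 9); vs s2: t2 (payoff 7); vs s3: t1 (payoff 6).
No cell has both players best-responding. For instance, Row's best reply to t2 is s3, but against s3 Column prefers t1 over t2.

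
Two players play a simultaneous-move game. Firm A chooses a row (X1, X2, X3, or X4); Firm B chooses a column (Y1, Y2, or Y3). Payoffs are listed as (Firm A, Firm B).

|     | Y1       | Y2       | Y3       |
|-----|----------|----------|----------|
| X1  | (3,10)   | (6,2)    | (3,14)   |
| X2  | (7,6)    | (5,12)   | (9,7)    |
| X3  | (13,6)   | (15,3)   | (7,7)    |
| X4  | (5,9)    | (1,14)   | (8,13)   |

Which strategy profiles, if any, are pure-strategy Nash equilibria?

None

Find each player's best response to every opponent strategy; NE are the intersections.
Firm A's best responses — vs Y1: X3 (payoff 13); vs Y2: X3 (payoff 15); vs Y3: X2 (payoff 9).
Firm B's best responses — vs X1: Y3 (payoff 14); vs X2: Y2 (payoff 12); vs X3: Y3 (payoff 7); vs X4: Y2 (payoff 14).
No cell has both players best-responding. For instance, Firm A's best reply to Y3 is X2, but against X2 Firm B prefers Y2 over Y3.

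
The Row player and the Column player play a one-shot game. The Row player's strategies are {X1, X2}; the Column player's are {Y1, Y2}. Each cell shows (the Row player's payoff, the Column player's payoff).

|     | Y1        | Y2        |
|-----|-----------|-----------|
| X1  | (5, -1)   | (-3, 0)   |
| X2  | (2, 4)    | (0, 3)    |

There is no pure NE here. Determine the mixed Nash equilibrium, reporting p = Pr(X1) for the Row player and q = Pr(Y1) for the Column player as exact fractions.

p = 1/2, q = 1/2

Each player's mixing probability is pinned down by making the *other* player indifferent.
The Column player indifferent between Y1 and Y2: p·(-1) + (1−p)·4 = p·0 + (1−p)·3 ⟹ 4 + (-5)p = 3 + (-3)p ⟹ p = 1/2.
The Row player indifferent between X1 and X2: q·5 + (1−q)·(-3) = q·2 + (1−q)·0 ⟹ (-3) + 8q = 0 + 2q ⟹ q = 1/2.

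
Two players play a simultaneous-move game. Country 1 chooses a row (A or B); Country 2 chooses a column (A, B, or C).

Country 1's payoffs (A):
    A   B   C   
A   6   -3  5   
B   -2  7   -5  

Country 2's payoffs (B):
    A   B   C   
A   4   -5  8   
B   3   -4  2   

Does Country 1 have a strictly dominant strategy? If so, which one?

A strategy is strictly dominant if it gives Country 1 a strictly higher payoff than every other strategy, against every choice by the opponent.
A is not dominant: against B, B gives 7 > -3.
B is not dominant: against A, A gives 6 > -2.
No single strategy is best against every opponent action.

No strictly dominant strategy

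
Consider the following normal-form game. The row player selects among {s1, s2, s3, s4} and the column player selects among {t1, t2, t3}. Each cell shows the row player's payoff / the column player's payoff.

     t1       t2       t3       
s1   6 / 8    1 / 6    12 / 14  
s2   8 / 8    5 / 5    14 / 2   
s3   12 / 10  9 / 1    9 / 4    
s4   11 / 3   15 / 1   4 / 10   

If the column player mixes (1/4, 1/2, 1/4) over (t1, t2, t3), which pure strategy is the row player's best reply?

s4

The row player's best reply maximizes expected payoff against the mix.
s1: (1/4)·6 + (1/2)·1 + (1/4)·12 = 5
s2: (1/4)·8 + (1/2)·5 + (1/4)·14 = 8
s3: (1/4)·12 + (1/2)·9 + (1/4)·9 = 39/4
s4: (1/4)·11 + (1/2)·15 + (1/4)·4 = 45/4
Highest expected payoff is 45/4, from s4.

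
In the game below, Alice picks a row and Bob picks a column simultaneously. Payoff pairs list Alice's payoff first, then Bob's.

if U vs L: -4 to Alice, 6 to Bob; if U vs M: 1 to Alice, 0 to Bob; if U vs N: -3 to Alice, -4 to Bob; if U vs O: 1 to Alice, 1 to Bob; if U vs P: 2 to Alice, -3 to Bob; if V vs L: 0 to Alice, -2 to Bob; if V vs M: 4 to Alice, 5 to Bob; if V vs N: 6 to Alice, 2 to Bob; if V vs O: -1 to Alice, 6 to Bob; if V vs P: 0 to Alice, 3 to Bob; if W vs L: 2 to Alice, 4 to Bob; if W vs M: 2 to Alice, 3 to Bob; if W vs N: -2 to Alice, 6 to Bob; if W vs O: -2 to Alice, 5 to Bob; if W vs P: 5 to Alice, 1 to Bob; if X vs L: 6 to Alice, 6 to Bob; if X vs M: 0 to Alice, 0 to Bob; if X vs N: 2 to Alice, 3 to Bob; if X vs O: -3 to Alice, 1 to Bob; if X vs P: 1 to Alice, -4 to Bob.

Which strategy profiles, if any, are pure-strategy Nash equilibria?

(X, L)

Find each player's best response to every opponent strategy; NE are the intersections.
Alice's best responses — vs L: X (payoff 6); vs M: V (payoff 4); vs N: V (payoff 6); vs O: U (payoff 1); vs P: W (payoff 5).
Bob's best responses — vs U: L (payoff 6); vs V: O (payoff 6); vs W: N (payoff 6); vs X: L (payoff 6).
The only mutual best response is (X, L); neither player gains by switching there.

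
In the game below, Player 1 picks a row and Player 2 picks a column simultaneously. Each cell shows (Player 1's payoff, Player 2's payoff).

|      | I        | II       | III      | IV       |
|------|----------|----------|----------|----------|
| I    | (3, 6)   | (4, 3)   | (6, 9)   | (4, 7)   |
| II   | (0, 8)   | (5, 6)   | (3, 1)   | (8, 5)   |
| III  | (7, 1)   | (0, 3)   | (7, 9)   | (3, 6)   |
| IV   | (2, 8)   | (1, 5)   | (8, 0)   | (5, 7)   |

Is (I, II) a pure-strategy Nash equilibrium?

Holding Player 2 at II: Player 1 gets 4 from I but could get 5 by switching to II. Player 1 has a profitable deviation.

No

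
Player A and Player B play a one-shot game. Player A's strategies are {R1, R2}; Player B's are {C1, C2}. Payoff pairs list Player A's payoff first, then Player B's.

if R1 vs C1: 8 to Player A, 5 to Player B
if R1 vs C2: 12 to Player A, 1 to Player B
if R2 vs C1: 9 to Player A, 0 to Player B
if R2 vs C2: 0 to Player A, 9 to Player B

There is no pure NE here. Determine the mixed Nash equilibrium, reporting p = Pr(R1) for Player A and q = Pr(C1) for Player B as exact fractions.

Each player's mixing probability is pinned down by making the *other* player indifferent.
Player B indifferent between C1 and C2: p·5 + (1−p)·0 = p·1 + (1−p)·9 ⟹ 0 + 5p = 9 + (-8)p ⟹ p = 9/13.
Player A indifferent between R1 and R2: q·8 + (1−q)·12 = q·9 + (1−q)·0 ⟹ 12 + (-4)q = 0 + 9q ⟹ q = 12/13.

p = 9/13, q = 12/13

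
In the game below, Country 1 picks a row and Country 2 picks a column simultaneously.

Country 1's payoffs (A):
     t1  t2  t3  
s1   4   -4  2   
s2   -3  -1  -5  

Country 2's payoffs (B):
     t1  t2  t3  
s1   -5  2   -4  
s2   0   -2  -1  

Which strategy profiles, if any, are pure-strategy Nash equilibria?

A profile is a Nash equilibrium when each player is best-responding to the other.
Country 1's best responses — vs t1: s1 (payoff 4); vs t2: s2 (payoff -1); vs t3: s1 (payoff 2).
Country 2's best responses — vs s1: t2 (payoff 2); vs s2: t1 (payoff 0).
No cell has both players best-responding. For instance, Country 1's best reply to t2 is s2, but against s2 Country 2 prefers t1 over t2.

There is no pure-strategy Nash equilibrium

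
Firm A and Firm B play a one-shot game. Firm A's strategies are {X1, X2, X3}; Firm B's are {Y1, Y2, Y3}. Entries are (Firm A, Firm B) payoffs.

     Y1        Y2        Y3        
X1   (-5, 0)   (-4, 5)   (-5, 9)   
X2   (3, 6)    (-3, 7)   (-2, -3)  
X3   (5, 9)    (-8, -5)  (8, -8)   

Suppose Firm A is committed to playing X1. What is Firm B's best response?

With Firm A fixed at X1, Firm B's payoffs are: Y1 → 0, Y2 → 5, Y3 → 9.
The maximum is 9, achieved by Y3.

Y3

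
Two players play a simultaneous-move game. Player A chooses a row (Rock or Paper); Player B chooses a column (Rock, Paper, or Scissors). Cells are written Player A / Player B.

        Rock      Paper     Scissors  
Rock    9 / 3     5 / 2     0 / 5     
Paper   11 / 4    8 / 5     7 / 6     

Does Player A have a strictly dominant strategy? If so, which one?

Paper

A strategy is strictly dominant if it gives Player A a strictly higher payoff than every other strategy, against every choice by the opponent.
Paper strictly dominates: vs Rock: 11 > 9; vs Paper: 8 > 5; vs Scissors: 7 > 0.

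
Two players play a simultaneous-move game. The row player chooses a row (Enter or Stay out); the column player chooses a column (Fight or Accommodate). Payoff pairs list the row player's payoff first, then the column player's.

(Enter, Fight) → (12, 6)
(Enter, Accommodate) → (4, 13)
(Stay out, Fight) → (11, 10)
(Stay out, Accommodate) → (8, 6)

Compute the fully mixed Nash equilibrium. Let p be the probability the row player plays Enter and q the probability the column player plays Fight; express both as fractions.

In a mixed NE each player is indifferent between their pure strategies, so the opponent's mix sets the indifference.
The column player indifferent between Fight and Accommodate: p·6 + (1−p)·10 = p·13 + (1−p)·6 ⟹ 10 + (-4)p = 6 + 7p ⟹ p = 4/11.
The row player indifferent between Enter and Stay out: q·12 + (1−q)·4 = q·11 + (1−q)·8 ⟹ 4 + 8q = 8 + 3q ⟹ q = 4/5.

p = 4/11, q = 4/5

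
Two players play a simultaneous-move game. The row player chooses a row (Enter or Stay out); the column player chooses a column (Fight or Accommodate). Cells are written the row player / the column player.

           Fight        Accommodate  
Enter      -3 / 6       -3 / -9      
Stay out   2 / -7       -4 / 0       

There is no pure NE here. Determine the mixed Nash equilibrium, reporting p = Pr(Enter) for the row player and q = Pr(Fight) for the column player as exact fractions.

p = 7/22, q = 1/6

Each player's mixing probability is pinned down by making the *other* player indifferent.
The column player indifferent between Fight and Accommodate: p·6 + (1−p)·(-7) = p·(-9) + (1−p)·0 ⟹ (-7) + 13p = 0 + (-9)p ⟹ p = 7/22.
The row player indifferent between Enter and Stay out: q·(-3) + (1−q)·(-3) = q·2 + (1−q)·(-4) ⟹ (-3) + 0q = (-4) + 6q ⟹ q = 1/6.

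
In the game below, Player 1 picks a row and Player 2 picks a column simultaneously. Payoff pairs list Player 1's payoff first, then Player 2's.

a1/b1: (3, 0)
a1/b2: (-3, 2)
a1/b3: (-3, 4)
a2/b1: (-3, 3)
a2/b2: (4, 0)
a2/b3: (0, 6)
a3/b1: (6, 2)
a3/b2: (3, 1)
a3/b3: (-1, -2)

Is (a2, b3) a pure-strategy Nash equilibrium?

Holding Player 2 at b3: Player 1 gets 0 from a2, versus -3 from a1, -1 from a3. No profitable deviation for Player 1.
Holding Player 1 at a2: Player 2 gets 6 from b3, versus 3 from b1, 0 from b2. No profitable deviation for Player 2 either.

Yes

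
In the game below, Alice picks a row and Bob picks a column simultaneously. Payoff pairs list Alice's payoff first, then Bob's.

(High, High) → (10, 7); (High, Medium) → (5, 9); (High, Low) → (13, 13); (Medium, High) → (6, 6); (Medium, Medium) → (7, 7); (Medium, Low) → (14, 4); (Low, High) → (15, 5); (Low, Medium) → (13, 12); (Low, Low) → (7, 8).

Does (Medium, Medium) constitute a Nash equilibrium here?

No

Holding Bob at Medium: Alice gets 7 from Medium but could get 13 by switching to Low. Alice has a profitable deviation.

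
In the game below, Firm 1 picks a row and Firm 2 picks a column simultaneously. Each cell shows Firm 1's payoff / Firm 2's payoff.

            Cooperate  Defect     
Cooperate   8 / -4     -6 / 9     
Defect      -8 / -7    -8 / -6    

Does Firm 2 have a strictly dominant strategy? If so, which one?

Defect

A strategy is strictly dominant if it gives Firm 2 a strictly higher payoff than every other strategy, against every choice by the opponent.
Defect strictly dominates: vs Cooperate: 9 > -4; vs Defect: -6 > -7.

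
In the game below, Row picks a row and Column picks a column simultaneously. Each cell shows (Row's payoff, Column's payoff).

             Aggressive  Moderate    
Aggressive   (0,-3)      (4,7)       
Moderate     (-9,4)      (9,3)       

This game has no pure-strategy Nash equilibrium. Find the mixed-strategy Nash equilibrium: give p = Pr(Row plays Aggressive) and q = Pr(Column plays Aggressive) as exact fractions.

p = 1/11, q = 5/14

Each player's mixing probability is pinned down by making the *other* player indifferent.
Column indifferent between Aggressive and Moderate: p·(-3) + (1−p)·4 = p·7 + (1−p)·3 ⟹ 4 + (-7)p = 3 + 4p ⟹ p = 1/11.
Row indifferent between Aggressive and Moderate: q·0 + (1−q)·4 = q·(-9) + (1−q)·9 ⟹ 4 + (-4)q = 9 + (-18)q ⟹ q = 5/14.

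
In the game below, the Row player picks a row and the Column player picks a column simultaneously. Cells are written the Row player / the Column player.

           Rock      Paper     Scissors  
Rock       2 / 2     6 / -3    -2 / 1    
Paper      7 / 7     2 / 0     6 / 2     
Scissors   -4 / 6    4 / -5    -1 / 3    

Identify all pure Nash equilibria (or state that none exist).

(Paper, Rock)

Check mutual best responses: a cell is a NE iff neither player can gain by unilaterally deviating.
The Row player's best responses — vs Rock: Paper (payoff 7); vs Paper: Rock (payoff 6); vs Scissors: Paper (payoff 6).
The Column player's best responses — vs Rock: Rock (payoff 2); vs Paper: Rock (payoff 7); vs Scissors: Rock (payoff 6).
The only mutual best response is (Paper, Rock); neither player gains by switching there.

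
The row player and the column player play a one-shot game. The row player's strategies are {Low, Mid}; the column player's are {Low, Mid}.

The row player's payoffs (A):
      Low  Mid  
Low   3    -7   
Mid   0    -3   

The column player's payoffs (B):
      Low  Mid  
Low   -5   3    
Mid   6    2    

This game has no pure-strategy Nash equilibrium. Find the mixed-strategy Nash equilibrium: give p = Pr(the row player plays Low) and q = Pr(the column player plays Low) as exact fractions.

In a mixed NE each player is indifferent between their pure strategies, so the opponent's mix sets the indifference.
The column player indifferent between Low and Mid: p·(-5) + (1−p)·6 = p·3 + (1−p)·2 ⟹ 6 + (-11)p = 2 + 1p ⟹ p = 1/3.
The row player indifferent between Low and Mid: q·3 + (1−q)·(-7) = q·0 + (1−q)·(-3) ⟹ (-7) + 10q = (-3) + 3q ⟹ q = 4/7.

p = 1/3, q = 4/7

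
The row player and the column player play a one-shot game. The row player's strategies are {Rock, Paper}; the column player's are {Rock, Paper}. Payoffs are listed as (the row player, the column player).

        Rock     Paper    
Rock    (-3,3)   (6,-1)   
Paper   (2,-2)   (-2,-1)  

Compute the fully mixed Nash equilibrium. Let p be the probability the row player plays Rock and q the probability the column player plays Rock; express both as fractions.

p = 1/5, q = 8/13

Each player's mixing probability is pinned down by making the *other* player indifferent.
The column player indifferent between Rock and Paper: p·3 + (1−p)·(-2) = p·(-1) + (1−p)·(-1) ⟹ (-2) + 5p = (-1) + 0p ⟹ p = 1/5.
The row player indifferent between Rock and Paper: q·(-3) + (1−q)·6 = q·2 + (1−q)·(-2) ⟹ 6 + (-9)q = (-2) + 4q ⟹ q = 8/13.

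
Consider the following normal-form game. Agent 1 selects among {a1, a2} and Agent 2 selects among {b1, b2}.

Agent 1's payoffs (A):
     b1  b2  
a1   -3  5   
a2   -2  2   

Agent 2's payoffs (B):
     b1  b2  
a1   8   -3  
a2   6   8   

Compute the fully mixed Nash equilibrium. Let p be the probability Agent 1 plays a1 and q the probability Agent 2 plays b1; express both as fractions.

Each player's mixing probability is pinned down by making the *other* player indifferent.
Agent 2 indifferent between b1 and b2: p·8 + (1−p)·6 = p·(-3) + (1−p)·8 ⟹ 6 + 2p = 8 + (-11)p ⟹ p = 2/13.
Agent 1 indifferent between a1 and a2: q·(-3) + (1−q)·5 = q·(-2) + (1−q)·2 ⟹ 5 + (-8)q = 2 + (-4)q ⟹ q = 3/4.

p = 2/13, q = 3/4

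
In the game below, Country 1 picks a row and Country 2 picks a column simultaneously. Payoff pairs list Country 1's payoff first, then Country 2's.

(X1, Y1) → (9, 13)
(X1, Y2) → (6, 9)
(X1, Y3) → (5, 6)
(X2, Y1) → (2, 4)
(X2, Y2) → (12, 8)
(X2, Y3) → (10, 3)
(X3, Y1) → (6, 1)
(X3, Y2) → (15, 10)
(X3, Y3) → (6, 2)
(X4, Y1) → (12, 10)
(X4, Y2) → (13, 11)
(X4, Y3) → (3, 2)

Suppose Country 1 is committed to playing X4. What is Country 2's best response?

Y2

With Country 1 fixed at X4, Country 2's payoffs are: Y1 → 10, Y2 → 11, Y3 → 2.
The maximum is 11, achieved by Y2.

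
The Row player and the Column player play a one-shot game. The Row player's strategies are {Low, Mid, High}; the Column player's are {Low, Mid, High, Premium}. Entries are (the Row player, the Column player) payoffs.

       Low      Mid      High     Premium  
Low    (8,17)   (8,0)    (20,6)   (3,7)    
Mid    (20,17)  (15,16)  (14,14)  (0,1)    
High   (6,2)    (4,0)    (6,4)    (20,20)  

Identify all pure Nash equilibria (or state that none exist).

Check mutual best responses: a cell is a NE iff neither player can gain by unilaterally deviating.
The Row player's best responses — vs Low: Mid (payoff 20); vs Mid: Mid (payoff 15); vs High: Low (payoff 20); vs Premium: High (payoff 20).
The Column player's best responses — vs Low: Low (payoff 17); vs Mid: Low (payoff 17); vs High: Premium (payoff 20).
Mutual best responses occur at (Mid, Low) and (High, Premium); at each, neither player gains by switching.

(Mid, Low) and (High, Premium)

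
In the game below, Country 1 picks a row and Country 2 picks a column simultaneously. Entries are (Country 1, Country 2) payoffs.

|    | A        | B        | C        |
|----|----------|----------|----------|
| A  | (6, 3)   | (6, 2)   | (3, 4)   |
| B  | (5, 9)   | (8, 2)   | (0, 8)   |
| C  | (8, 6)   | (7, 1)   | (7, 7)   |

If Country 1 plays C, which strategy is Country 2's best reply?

C

With Country 1 fixed at C, Country 2's payoffs are: A → 6, B → 1, C → 7.
The maximum is 7, achieved by C.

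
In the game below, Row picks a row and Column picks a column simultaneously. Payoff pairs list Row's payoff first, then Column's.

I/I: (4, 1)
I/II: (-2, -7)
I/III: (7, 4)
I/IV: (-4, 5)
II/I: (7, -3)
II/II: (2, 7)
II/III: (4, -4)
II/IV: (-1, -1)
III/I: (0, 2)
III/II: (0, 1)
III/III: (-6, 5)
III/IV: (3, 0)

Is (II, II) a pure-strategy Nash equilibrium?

Holding Column at II: Row gets 2 from II, versus -2 from I, 0 from III. No profitable deviation for Row.
Holding Row at II: Column gets 7 from II, versus -3 from I, -4 from III, -1 from IV. No profitable deviation for Column either.

Yes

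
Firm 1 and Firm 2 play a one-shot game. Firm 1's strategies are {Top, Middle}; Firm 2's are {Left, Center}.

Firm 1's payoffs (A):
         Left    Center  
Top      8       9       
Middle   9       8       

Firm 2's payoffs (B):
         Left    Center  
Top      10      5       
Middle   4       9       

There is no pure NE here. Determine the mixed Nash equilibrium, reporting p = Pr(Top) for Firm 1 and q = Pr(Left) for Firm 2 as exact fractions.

p = 1/2, q = 1/2

In a mixed NE each player is indifferent between their pure strategies, so the opponent's mix sets the indifference.
Firm 2 indifferent between Left and Center: p·10 + (1−p)·4 = p·5 + (1−p)·9 ⟹ 4 + 6p = 9 + (-4)p ⟹ p = 1/2.
Firm 1 indifferent between Top and Middle: q·8 + (1−q)·9 = q·9 + (1−q)·8 ⟹ 9 + (-1)q = 8 + 1q ⟹ q = 1/2.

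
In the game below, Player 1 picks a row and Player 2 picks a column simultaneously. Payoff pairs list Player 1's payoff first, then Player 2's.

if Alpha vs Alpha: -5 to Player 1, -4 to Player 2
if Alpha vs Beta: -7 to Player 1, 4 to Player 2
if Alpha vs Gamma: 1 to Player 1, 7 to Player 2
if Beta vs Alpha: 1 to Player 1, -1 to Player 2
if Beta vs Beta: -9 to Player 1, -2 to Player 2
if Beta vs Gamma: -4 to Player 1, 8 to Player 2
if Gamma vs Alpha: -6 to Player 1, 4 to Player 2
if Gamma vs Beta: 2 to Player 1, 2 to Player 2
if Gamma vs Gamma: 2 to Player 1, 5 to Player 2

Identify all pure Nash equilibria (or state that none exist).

(Gamma, Gamma)

Find each player's best response to every opponent strategy; NE are the intersections.
Player 1's best responses — vs Alpha: Beta (payoff 1); vs Beta: Gamma (payoff 2); vs Gamma: Gamma (payoff 2).
Player 2's best responses — vs Alpha: Gamma (payoff 7); vs Beta: Gamma (payoff 8); vs Gamma: Gamma (payoff 5).
The only mutual best response is (Gamma, Gamma); neither player gains by switching there.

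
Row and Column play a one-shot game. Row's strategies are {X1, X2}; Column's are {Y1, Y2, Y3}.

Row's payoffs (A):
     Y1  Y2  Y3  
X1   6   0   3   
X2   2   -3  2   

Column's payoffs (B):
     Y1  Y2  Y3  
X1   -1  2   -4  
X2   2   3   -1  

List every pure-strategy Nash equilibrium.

Check mutual best responses: a cell is a NE iff neither player can gain by unilaterally deviating.
Row's best responses — vs Y1: X1 (payoff 6); vs Y2: X1 (payoff 0); vs Y3: X1 (payoff 3).
Column's best responses — vs X1: Y2 (payoff 2); vs X2: Y2 (payoff 3).
The only mutual best response is (X1, Y2); neither player gains by switching there.

(X1, Y2)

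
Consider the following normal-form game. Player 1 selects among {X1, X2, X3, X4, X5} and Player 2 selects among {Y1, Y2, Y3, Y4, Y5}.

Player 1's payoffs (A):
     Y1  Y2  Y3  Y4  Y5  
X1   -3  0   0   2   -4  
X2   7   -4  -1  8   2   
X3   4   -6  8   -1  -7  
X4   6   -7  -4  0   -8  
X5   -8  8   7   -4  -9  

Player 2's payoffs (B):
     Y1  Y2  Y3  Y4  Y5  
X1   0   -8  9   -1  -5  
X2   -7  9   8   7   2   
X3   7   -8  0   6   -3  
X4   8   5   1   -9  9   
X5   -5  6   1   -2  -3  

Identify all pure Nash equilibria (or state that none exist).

(X5, Y2)

Check mutual best responses: a cell is a NE iff neither player can gain by unilaterally deviating.
Player 1's best responses — vs Y1: X2 (payoff 7); vs Y2: X5 (payoff 8); vs Y3: X3 (payoff 8); vs Y4: X2 (payoff 8); vs Y5: X2 (payoff 2).
Player 2's best responses — vs X1: Y3 (payoff 9); vs X2: Y2 (payoff 9); vs X3: Y1 (payoff 7); vs X4: Y5 (payoff 9); vs X5: Y2 (payoff 6).
The only mutual best response is (X5, Y2); neither player gains by switching there.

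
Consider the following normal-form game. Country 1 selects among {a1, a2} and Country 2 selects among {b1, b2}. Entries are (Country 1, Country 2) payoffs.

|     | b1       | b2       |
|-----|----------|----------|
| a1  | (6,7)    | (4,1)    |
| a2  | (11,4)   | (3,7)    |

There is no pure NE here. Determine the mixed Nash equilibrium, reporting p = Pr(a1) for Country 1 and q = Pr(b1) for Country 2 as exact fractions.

In a mixed NE each player is indifferent between their pure strategies, so the opponent's mix sets the indifference.
Country 2 indifferent between b1 and b2: p·7 + (1−p)·4 = p·1 + (1−p)·7 ⟹ 4 + 3p = 7 + (-6)p ⟹ p = 1/3.
Country 1 indifferent between a1 and a2: q·6 + (1−q)·4 = q·11 + (1−q)·3 ⟹ 4 + 2q = 3 + 8q ⟹ q = 1/6.

p = 1/3, q = 1/6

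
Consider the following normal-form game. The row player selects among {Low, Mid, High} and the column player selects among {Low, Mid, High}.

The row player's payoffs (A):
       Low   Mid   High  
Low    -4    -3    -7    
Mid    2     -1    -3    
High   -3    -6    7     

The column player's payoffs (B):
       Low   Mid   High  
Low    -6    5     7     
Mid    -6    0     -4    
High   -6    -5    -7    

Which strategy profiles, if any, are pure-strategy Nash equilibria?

(Mid, Mid)

Check mutual best responses: a cell is a NE iff neither player can gain by unilaterally deviating.
The row player's best responses — vs Low: Mid (payoff 2); vs Mid: Mid (payoff -1); vs High: High (payoff 7).
The column player's best responses — vs Low: High (payoff 7); vs Mid: Mid (payoff 0); vs High: Mid (payoff -5).
The only mutual best response is (Mid, Mid); neither player gains by switching there.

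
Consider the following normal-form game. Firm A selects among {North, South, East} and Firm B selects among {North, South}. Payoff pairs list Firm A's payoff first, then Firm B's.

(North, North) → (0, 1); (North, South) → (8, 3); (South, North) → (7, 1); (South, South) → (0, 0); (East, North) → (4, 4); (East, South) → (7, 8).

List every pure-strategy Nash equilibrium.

(North, South) and (South, North)

A profile is a Nash equilibrium when each player is best-responding to the other.
Firm A's best responses — vs North: South (payoff 7); vs South: North (payoff 8).
Firm B's best responses — vs North: South (payoff 3); vs South: North (payoff 1); vs East: South (payoff 8).
Mutual best responses occur at (North, South) and (South, North); at each, neither player gains by switching.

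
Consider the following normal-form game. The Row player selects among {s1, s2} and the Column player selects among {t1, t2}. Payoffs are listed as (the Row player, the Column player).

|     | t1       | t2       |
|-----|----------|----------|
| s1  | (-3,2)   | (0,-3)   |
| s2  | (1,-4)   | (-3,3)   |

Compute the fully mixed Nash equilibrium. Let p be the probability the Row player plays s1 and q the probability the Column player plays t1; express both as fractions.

p = 7/12, q = 3/7

Each player's mixing probability is pinned down by making the *other* player indifferent.
The Column player indifferent between t1 and t2: p·2 + (1−p)·(-4) = p·(-3) + (1−p)·3 ⟹ (-4) + 6p = 3 + (-6)p ⟹ p = 7/12.
The Row player indifferent between s1 and s2: q·(-3) + (1−q)·0 = q·1 + (1−q)·(-3) ⟹ 0 + (-3)q = (-3) + 4q ⟹ q = 3/7.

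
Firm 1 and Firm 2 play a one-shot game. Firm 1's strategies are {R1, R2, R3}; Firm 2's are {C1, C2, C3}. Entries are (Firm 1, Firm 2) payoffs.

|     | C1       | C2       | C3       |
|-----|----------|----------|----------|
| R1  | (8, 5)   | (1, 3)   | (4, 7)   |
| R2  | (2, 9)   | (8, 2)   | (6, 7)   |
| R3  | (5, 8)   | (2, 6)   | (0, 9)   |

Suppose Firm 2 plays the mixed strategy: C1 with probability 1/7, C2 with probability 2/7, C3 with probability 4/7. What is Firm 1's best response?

R2

Firm 1's best reply maximizes expected payoff against the mix.
R1: (1/7)·8 + (2/7)·1 + (4/7)·4 = 26/7
R2: (1/7)·2 + (2/7)·8 + (4/7)·6 = 6
R3: (1/7)·5 + (2/7)·2 + (4/7)·0 = 9/7
Highest expected payoff is 6, from R2.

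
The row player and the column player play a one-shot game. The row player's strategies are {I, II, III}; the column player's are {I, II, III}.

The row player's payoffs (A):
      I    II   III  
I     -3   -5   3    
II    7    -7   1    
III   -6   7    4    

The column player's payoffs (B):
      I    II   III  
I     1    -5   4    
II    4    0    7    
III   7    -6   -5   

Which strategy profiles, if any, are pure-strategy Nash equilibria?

No pure-strategy Nash equilibrium

A profile is a Nash equilibrium when each player is best-responding to the other.
The row player's best responses — vs I: II (payoff 7); vs II: III (payoff 7); vs III: III (payoff 4).
The column player's best responses — vs I: III (payoff 4); vs II: III (payoff 7); vs III: I (payoff 7).
No cell has both players best-responding. For instance, the row player's best reply to I is II, but against II the column player prefers III over I.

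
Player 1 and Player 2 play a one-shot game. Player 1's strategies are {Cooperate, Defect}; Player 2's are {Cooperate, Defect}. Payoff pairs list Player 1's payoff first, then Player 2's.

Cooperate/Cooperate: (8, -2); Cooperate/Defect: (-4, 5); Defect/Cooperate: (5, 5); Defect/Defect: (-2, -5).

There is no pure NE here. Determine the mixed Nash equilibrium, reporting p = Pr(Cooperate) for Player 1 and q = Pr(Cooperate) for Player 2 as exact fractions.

Each player's mixing probability is pinned down by making the *other* player indifferent.
Player 2 indifferent between Cooperate and Defect: p·(-2) + (1−p)·5 = p·5 + (1−p)·(-5) ⟹ 5 + (-7)p = (-5) + 10p ⟹ p = 10/17.
Player 1 indifferent between Cooperate and Defect: q·8 + (1−q)·(-4) = q·5 + (1−q)·(-2) ⟹ (-4) + 12q = (-2) + 7q ⟹ q = 2/5.

p = 10/17, q = 2/5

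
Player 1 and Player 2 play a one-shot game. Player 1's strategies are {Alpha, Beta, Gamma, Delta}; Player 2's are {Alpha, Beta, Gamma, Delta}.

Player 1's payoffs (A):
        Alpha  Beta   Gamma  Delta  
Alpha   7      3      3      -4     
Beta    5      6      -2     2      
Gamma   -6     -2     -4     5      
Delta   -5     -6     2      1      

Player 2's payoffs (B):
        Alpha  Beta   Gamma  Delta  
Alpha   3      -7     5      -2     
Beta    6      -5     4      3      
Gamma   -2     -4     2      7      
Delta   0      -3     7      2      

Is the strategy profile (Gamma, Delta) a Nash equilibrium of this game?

Yes

Holding Player 2 at Delta: Player 1 gets 5 from Gamma, versus -4 from Alpha, 2 from Beta, 1 from Delta. No profitable deviation for Player 1.
Holding Player 1 at Gamma: Player 2 gets 7 from Delta, versus -2 from Alpha, -4 from Beta, 2 from Gamma. No profitable deviation for Player 2 either.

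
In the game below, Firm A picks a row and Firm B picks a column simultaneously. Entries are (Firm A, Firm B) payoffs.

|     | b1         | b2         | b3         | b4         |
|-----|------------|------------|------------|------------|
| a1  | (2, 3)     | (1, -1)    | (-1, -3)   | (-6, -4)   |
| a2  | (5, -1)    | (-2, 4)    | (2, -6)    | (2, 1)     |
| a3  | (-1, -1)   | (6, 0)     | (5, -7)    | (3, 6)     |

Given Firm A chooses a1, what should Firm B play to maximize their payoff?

With Firm A fixed at a1, Firm B's payoffs are: b1 → 3, b2 → -1, b3 → -3, b4 → -4.
The maximum is 3, achieved by b1.

b1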